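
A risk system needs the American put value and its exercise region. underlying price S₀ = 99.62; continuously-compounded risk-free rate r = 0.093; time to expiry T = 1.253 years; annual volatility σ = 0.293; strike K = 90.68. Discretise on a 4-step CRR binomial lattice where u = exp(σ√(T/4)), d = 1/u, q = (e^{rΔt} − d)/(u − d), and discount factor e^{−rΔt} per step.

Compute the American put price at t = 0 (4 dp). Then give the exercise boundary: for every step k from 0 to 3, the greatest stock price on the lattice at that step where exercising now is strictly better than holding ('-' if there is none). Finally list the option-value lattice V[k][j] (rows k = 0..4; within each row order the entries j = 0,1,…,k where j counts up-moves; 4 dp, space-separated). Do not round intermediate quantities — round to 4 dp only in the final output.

price = 5.3297
boundary = - - 71.7642 60.9100
tree:
5.3297
10.2257 1.5919
18.9158 3.6326 0.0000
29.7700 8.2893 0.0000 0.0000
38.9825 18.9158 0.0000 0.0000 0.0000

params: Δt=0.31325 u=1.17820 d=0.84875 q=0.54882 e^(-rΔt)=0.97129
t_4 payoffs: 38.9825 18.9158 0.0000 0.0000 0.0000
t_3: node(3,0) S=60.9100 payoff=29.7700 vs cont=27.1664 → 29.7700 [stop]  node(3,1) S=84.5527 payoff=6.1273 vs cont=8.2893 → 8.2893 [wait]  node(3,2) S=117.3723 payoff=0.0000 vs cont=0.0000 → 0.0000 [wait]  node(3,3) S=162.9312 payoff=0.0000 vs cont=0.0000 → 0.0000 [wait]  ⇒ S*(3)=60.9100
t_2: node(2,0) S=71.7642 payoff=18.9158 vs cont=17.4647 → 18.9158 [stop]  node(2,1) S=99.6200 payoff=0.0000 vs cont=3.6326 → 3.6326 [wait]  node(2,2) S=138.2882 payoff=0.0000 vs cont=0.0000 → 0.0000 [wait]  ⇒ S*(2)=71.7642
t_1: node(1,0) S=84.5527 payoff=6.1273 vs cont=10.2257 → 10.2257 [wait]  node(1,1) S=117.3723 payoff=0.0000 vs cont=1.5919 → 1.5919 [wait]  ⇒ S*(1)=-
t_0: node(0,0) S=99.6200 payoff=0.0000 vs cont=5.3297 → 5.3297 [wait]  ⇒ S*(0)=-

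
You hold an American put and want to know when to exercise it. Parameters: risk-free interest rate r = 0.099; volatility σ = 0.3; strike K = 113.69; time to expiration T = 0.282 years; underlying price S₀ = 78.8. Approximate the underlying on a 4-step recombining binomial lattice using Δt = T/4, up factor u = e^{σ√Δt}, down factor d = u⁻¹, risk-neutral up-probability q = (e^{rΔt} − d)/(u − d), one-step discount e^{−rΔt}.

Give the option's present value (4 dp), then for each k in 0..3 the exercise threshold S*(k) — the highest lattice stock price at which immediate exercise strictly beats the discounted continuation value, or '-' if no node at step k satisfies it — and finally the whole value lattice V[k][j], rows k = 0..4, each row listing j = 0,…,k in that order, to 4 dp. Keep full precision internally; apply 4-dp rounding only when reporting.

params: Δt=0.07050 u=1.08291 d=0.92343 q=0.52401 e^(-rΔt)=0.99304
t_4 payoffs: 56.3906 46.4948 34.8900 21.2810 5.3218
t_3: node(3,0) S=62.0504 payoff=51.6396 vs cont=50.8489 → 51.6396 [stop]  node(3,1) S=72.7666 payoff=40.9234 vs cont=40.1326 → 40.9234 [stop]  node(3,2) S=85.3336 payoff=28.3564 vs cont=27.5656 → 28.3564 [stop]  node(3,3) S=100.0710 payoff=13.6190 vs cont=12.8283 → 13.6190 [stop]  ⇒ S*(3)=100.0710
t_2: node(2,0) S=67.1952 payoff=46.4948 vs cont=45.7041 → 46.4948 [stop]  node(2,1) S=78.8000 payoff=34.8900 vs cont=34.0993 → 34.8900 [stop]  node(2,2) S=92.4090 payoff=21.2810 vs cont=20.4903 → 21.2810 [stop]  ⇒ S*(2)=92.4090
t_1: node(1,0) S=72.7666 payoff=40.9234 vs cont=40.1326 → 40.9234 [stop]  node(1,1) S=85.3336 payoff=28.3564 vs cont=27.5656 → 28.3564 [stop]  ⇒ S*(1)=85.3336
t_0: node(0,0) S=78.8000 payoff=34.8900 vs cont=34.0993 → 34.8900 [stop]  ⇒ S*(0)=78.8000

price = 34.8900
boundary = 78.8000 85.3336 92.4090 100.0710
tree:
34.8900
40.9234 28.3564
46.4948 34.8900 21.2810
51.6396 40.9234 28.3564 13.6190
56.3906 46.4948 34.8900 21.2810 5.3218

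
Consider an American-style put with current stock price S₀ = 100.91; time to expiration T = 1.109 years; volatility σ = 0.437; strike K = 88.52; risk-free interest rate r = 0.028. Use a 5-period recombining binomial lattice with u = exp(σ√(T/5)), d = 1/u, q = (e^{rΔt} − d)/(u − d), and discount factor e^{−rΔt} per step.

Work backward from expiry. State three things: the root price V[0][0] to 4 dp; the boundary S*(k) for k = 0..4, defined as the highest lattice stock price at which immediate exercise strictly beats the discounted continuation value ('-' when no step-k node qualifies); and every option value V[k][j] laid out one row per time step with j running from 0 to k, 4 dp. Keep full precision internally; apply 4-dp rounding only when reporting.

Δt=0.22180  u=1.22852  d=0.81399  q=0.46376  discount=0.99381
step 5 (expiry): payoffs max(K−S,0) = 52.4598 34.0960 6.3803 0.0000 0.0000 0.0000
step 4: (k=4,j=0): S=44.3006, (K−S)⁺=44.2194, hold=43.6714 ⇒ V=44.2194 exercise | (k=4,j=1): S=66.8608, (K−S)⁺=21.6592, hold=21.1111 ⇒ V=21.6592 exercise | (k=4,j=2): S=100.9100, (K−S)⁺=0.0000, hold=3.4002 ⇒ V=3.4002 continue | (k=4,j=3): S=152.2989, (K−S)⁺=0.0000, hold=0.0000 ⇒ V=0.0000 continue | (k=4,j=4): S=229.8578, (K−S)⁺=0.0000, hold=0.0000 ⇒ V=0.0000 continue  boundary S*=66.8608
step 3: (k=3,j=0): S=54.4240, (K−S)⁺=34.0960, hold=33.5480 ⇒ V=34.0960 exercise | (k=3,j=1): S=82.1397, (K−S)⁺=6.3803, hold=13.1098 ⇒ V=13.1098 continue | (k=3,j=2): S=123.9697, (K−S)⁺=0.0000, hold=1.8121 ⇒ V=1.8121 continue | (k=3,j=3): S=187.1018, (K−S)⁺=0.0000, hold=0.0000 ⇒ V=0.0000 continue  boundary S*=54.4240
step 2: (k=2,j=0): S=66.8608, (K−S)⁺=21.6592, hold=24.2127 ⇒ V=24.2127 continue | (k=2,j=1): S=100.9100, (K−S)⁺=0.0000, hold=7.8217 ⇒ V=7.8217 continue | (k=2,j=2): S=152.2989, (K−S)⁺=0.0000, hold=0.9657 ⇒ V=0.9657 continue  boundary S*=-
step 1: (k=1,j=0): S=82.1397, (K−S)⁺=6.3803, hold=16.5084 ⇒ V=16.5084 continue | (k=1,j=1): S=123.9697, (K−S)⁺=0.0000, hold=4.6134 ⇒ V=4.6134 continue  boundary S*=-
step 0: (k=0,j=0): S=100.9100, (K−S)⁺=0.0000, hold=10.9239 ⇒ V=10.9239 continue  boundary S*=-

price = 10.9239
boundary = - - - 54.4240 66.8608
tree:
10.9239
16.5084 4.6134
24.2127 7.8217 0.9657
34.0960 13.1098 1.8121 0.0000
44.2194 21.6592 3.4002 0.0000 0.0000
52.4598 34.0960 6.3803 0.0000 0.0000 0.0000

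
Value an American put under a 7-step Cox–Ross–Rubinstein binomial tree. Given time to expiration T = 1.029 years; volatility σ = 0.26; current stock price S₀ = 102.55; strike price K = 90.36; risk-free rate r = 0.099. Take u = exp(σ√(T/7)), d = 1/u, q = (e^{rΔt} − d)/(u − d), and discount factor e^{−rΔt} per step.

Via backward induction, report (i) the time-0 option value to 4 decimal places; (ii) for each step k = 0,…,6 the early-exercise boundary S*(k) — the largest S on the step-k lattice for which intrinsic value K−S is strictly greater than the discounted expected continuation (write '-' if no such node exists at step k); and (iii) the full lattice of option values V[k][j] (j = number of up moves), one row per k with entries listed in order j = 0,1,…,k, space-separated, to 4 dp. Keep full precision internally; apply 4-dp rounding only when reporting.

price = 2.8286
boundary = - - - 76.0426 68.8279 76.0426 68.8279
tree:
2.8286
5.0188 1.1014
8.6405 2.1717 0.2498
14.3174 4.1986 0.5613 0.0000
21.5321 7.9033 1.2614 0.0000 0.0000
28.0624 14.3174 2.8348 0.0000 0.0000 0.0000
33.9731 21.5321 6.3708 0.0000 0.0000 0.0000 0.0000
39.3229 28.0624 14.3174 0.0000 0.0000 0.0000 0.0000 0.0000

Δt=0.14700, u=1.10482, d=0.90512, q=0.54851, disc=e^(-rΔt)=0.98555
k=7 terminal: V=max(K-S,0) → 39.3229 28.0624 14.3174 0.0000 0.0000 0.0000 0.0000 0.0000
k=6: j=0 S=56.3869 intr=33.9731 cont=32.6676 V=33.9731[EX]; j=1 S=68.8279 intr=21.5321 cont=20.2267 V=21.5321[EX]; j=2 S=84.0137 intr=6.3463 cont=6.3708 V=6.3708[hold]; j=3 S=102.5500 intr=0.0000 cont=0.0000 V=0.0000[hold]; j=4 S=125.1761 intr=0.0000 cont=0.0000 V=0.0000[hold]; j=5 S=152.7943 intr=0.0000 cont=0.0000 V=0.0000[hold]; j=6 S=186.5060 intr=0.0000 cont=0.0000 V=0.0000[hold]  S*(6)=68.8279
k=5: j=0 S=62.2976 intr=28.0624 cont=26.7569 V=28.0624[EX]; j=1 S=76.0426 intr=14.3174 cont=13.0251 V=14.3174[EX]; j=2 S=92.8203 intr=0.0000 cont=2.8348 V=2.8348[hold]; j=3 S=113.2996 intr=0.0000 cont=0.0000 V=0.0000[hold]; j=4 S=138.2975 intr=0.0000 cont=0.0000 V=0.0000[hold]; j=5 S=168.8107 intr=0.0000 cont=0.0000 V=0.0000[hold]  S*(5)=76.0426
k=4: j=0 S=68.8279 intr=21.5321 cont=20.2267 V=21.5321[EX]; j=1 S=84.0137 intr=6.3463 cont=7.9033 V=7.9033[hold]; j=2 S=102.5500 intr=0.0000 cont=1.2614 V=1.2614[hold]; j=3 S=125.1761 intr=0.0000 cont=0.0000 V=0.0000[hold]; j=4 S=152.7943 intr=0.0000 cont=0.0000 V=0.0000[hold]  S*(4)=68.8279
k=3: j=0 S=76.0426 intr=14.3174 cont=13.8535 V=14.3174[EX]; j=1 S=92.8203 intr=0.0000 cont=4.1986 V=4.1986[hold]; j=2 S=113.2996 intr=0.0000 cont=0.5613 V=0.5613[hold]; j=3 S=138.2975 intr=0.0000 cont=0.0000 V=0.0000[hold]  S*(3)=76.0426
k=2: j=0 S=84.0137 intr=6.3463 cont=8.6405 V=8.6405[hold]; j=1 S=102.5500 intr=0.0000 cont=2.1717 V=2.1717[hold]; j=2 S=125.1761 intr=0.0000 cont=0.2498 V=0.2498[hold]  S*(2)=-
k=1: j=0 S=92.8203 intr=0.0000 cont=5.0188 V=5.0188[hold]; j=1 S=113.2996 intr=0.0000 cont=1.1014 V=1.1014[hold]  S*(1)=-
k=0: j=0 S=102.5500 intr=0.0000 cont=2.8286 V=2.8286[hold]  S*(0)=-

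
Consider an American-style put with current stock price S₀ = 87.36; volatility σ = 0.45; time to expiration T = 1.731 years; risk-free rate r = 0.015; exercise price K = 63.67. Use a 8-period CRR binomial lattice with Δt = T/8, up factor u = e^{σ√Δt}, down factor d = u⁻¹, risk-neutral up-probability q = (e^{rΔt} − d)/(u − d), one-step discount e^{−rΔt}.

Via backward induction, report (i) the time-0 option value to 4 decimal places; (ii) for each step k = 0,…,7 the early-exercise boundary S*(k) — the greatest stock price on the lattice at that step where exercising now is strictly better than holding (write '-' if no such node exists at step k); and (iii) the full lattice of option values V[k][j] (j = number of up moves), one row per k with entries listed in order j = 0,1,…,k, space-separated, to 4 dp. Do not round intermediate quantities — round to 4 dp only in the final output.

Δt=0.21638, u=1.23284, d=0.81113, q=0.45557, disc=e^(-rΔt)=0.99676
k=8 terminal: V=max(K-S,0) → 47.2999 38.7891 25.8534 6.1926 0.0000 0.0000 0.0000 0.0000 0.0000
k=7: j=0 S=20.1818 intr=43.4882 cont=43.2819 V=43.4882[EX]; j=1 S=30.6743 intr=32.9957 cont=32.7894 V=32.9957[EX]; j=2 S=46.6219 intr=17.0481 cont=16.8418 V=17.0481[EX]; j=3 S=70.8606 intr=0.0000 cont=3.3605 V=3.3605[hold]; j=4 S=107.7011 intr=0.0000 cont=0.0000 V=0.0000[hold]; j=5 S=163.6950 intr=0.0000 cont=0.0000 V=0.0000[hold]; j=6 S=248.8002 intr=0.0000 cont=0.0000 V=0.0000[hold]; j=7 S=378.1517 intr=0.0000 cont=0.0000 V=0.0000[hold]  S*(7)=46.6219
k=6: j=0 S=24.8809 intr=38.7891 cont=38.5827 V=38.7891[EX]; j=1 S=37.8166 intr=25.8534 cont=25.6471 V=25.8534[EX]; j=2 S=57.4774 intr=6.1926 cont=10.7774 V=10.7774[hold]; j=3 S=87.3600 intr=0.0000 cont=1.8236 V=1.8236[hold]; j=4 S=132.7785 intr=0.0000 cont=0.0000 V=0.0000[hold]; j=5 S=201.8102 intr=0.0000 cont=0.0000 V=0.0000[hold]; j=6 S=306.7315 intr=0.0000 cont=0.0000 V=0.0000[hold]  S*(6)=37.8166
k=5: j=0 S=30.6743 intr=32.9957 cont=32.7894 V=32.9957[EX]; j=1 S=46.6219 intr=17.0481 cont=18.9238 V=18.9238[hold]; j=2 S=70.8606 intr=0.0000 cont=6.6767 V=6.6767[hold]; j=3 S=107.7011 intr=0.0000 cont=0.9896 V=0.9896[hold]; j=4 S=163.6950 intr=0.0000 cont=0.0000 V=0.0000[hold]; j=5 S=248.8002 intr=0.0000 cont=0.0000 V=0.0000[hold]  S*(5)=30.6743
k=4: j=0 S=37.8166 intr=25.8534 cont=26.4988 V=26.4988[hold]; j=1 S=57.4774 intr=6.1926 cont=13.3011 V=13.3011[hold]; j=2 S=87.3600 intr=0.0000 cont=4.0726 V=4.0726[hold]; j=3 S=132.7785 intr=0.0000 cont=0.5370 V=0.5370[hold]; j=4 S=201.8102 intr=0.0000 cont=0.0000 V=0.0000[hold]  S*(4)=-
k=3: j=0 S=46.6219 intr=17.0481 cont=20.4200 V=20.4200[hold]; j=1 S=70.8606 intr=0.0000 cont=9.0674 V=9.0674[hold]; j=2 S=107.7011 intr=0.0000 cont=2.4539 V=2.4539[hold]; j=3 S=163.6950 intr=0.0000 cont=0.2914 V=0.2914[hold]  S*(3)=-
k=2: j=0 S=57.4774 intr=6.1926 cont=15.1987 V=15.1987[hold]; j=1 S=87.3600 intr=0.0000 cont=6.0349 V=6.0349[hold]; j=2 S=132.7785 intr=0.0000 cont=1.4640 V=1.4640[hold]  S*(2)=-
k=1: j=0 S=70.8606 intr=0.0000 cont=10.9882 V=10.9882[hold]; j=1 S=107.7011 intr=0.0000 cont=3.9397 V=3.9397[hold]  S*(1)=-
k=0: j=0 S=87.3600 intr=0.0000 cont=7.7520 V=7.7520[hold]  S*(0)=-

price = 7.7520
boundary = - - - - - 30.6743 37.8166 46.6219
tree:
7.7520
10.9882 3.9397
15.1987 6.0349 1.4640
20.4200 9.0674 2.4539 0.2914
26.4988 13.3011 4.0726 0.5370 0.0000
32.9957 18.9238 6.6767 0.9896 0.0000 0.0000
38.7891 25.8534 10.7774 1.8236 0.0000 0.0000 0.0000
43.4882 32.9957 17.0481 3.3605 0.0000 0.0000 0.0000 0.0000
47.2999 38.7891 25.8534 6.1926 0.0000 0.0000 0.0000 0.0000 0.0000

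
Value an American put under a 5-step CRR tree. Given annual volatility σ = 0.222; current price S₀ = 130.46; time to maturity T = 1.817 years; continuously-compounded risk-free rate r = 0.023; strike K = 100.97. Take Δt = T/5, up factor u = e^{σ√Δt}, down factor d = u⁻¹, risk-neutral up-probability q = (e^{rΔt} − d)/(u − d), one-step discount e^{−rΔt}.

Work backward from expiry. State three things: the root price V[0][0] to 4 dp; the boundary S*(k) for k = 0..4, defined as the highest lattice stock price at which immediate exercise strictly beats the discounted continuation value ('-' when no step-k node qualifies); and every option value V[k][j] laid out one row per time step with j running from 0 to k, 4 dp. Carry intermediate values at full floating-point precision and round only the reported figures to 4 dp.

price = 3.1693
boundary = - - - - 76.3827
tree:
3.1693
5.5323 0.8393
9.4389 1.6854 0.0000
15.5993 3.3846 0.0000 0.0000
24.5873 6.7970 0.0000 0.0000 0.0000
34.1549 13.6496 0.0000 0.0000 0.0000 0.0000

params: Δt=0.36340 u=1.14320 d=0.87474 q=0.49786 e^(-rΔt)=0.99168
t_5 payoffs: 34.1549 13.6496 0.0000 0.0000 0.0000 0.0000
t_4: node(4,0) S=76.3827 payoff=24.5873 vs cont=23.7469 → 24.5873 [stop]  node(4,1) S=99.8243 payoff=1.1457 vs cont=6.7970 → 6.7970 [wait]  node(4,2) S=130.4600 payoff=0.0000 vs cont=0.0000 → 0.0000 [wait]  node(4,3) S=170.4977 payoff=0.0000 vs cont=0.0000 → 0.0000 [wait]  node(4,4) S=222.8228 payoff=0.0000 vs cont=0.0000 → 0.0000 [wait]  ⇒ S*(4)=76.3827
t_3: node(3,0) S=87.3204 payoff=13.6496 vs cont=15.5993 → 15.5993 [wait]  node(3,1) S=114.1187 payoff=0.0000 vs cont=3.3846 → 3.3846 [wait]  node(3,2) S=149.1413 payoff=0.0000 vs cont=0.0000 → 0.0000 [wait]  node(3,3) S=194.9122 payoff=0.0000 vs cont=0.0000 → 0.0000 [wait]  ⇒ S*(3)=-
t_2: node(2,0) S=99.8243 payoff=1.1457 vs cont=9.4389 → 9.4389 [wait]  node(2,1) S=130.4600 payoff=0.0000 vs cont=1.6854 → 1.6854 [wait]  node(2,2) S=170.4977 payoff=0.0000 vs cont=0.0000 → 0.0000 [wait]  ⇒ S*(2)=-
t_1: node(1,0) S=114.1187 payoff=0.0000 vs cont=5.5323 → 5.5323 [wait]  node(1,1) S=149.1413 payoff=0.0000 vs cont=0.8393 → 0.8393 [wait]  ⇒ S*(1)=-
t_0: node(0,0) S=130.4600 payoff=0.0000 vs cont=3.1693 → 3.1693 [wait]  ⇒ S*(0)=-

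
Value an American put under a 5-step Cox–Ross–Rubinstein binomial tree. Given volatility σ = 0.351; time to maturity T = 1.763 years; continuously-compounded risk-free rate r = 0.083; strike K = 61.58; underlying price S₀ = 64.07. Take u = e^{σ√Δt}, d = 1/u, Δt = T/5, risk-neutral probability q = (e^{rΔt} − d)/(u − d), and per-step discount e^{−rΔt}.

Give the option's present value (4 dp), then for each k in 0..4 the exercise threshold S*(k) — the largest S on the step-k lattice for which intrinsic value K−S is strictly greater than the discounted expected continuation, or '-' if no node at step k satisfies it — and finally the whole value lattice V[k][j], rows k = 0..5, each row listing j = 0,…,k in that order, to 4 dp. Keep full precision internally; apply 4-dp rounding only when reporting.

Δt=0.35260, u=1.23174, d=0.81186, q=0.51881, disc=e^(-rΔt)=0.97116
k=5 terminal: V=max(K-S,0) → 38.9821 27.2952 9.5640 0.0000 0.0000 0.0000
k=4: j=0 S=27.8346 intr=33.7454 cont=31.9693 V=33.7454[EX]; j=1 S=42.2299 intr=19.3501 cont=17.5741 V=19.3501[EX]; j=2 S=64.0700 intr=0.0000 cont=4.4693 V=4.4693[hold]; j=3 S=97.2053 intr=0.0000 cont=0.0000 V=0.0000[hold]; j=4 S=147.4772 intr=0.0000 cont=0.0000 V=0.0000[hold]  S*(4)=42.2299
k=3: j=0 S=34.2848 intr=27.2952 cont=25.5191 V=27.2952[EX]; j=1 S=52.0160 intr=9.5640 cont=11.2943 V=11.2943[hold]; j=2 S=78.9173 intr=0.0000 cont=2.0886 V=2.0886[hold]; j=3 S=119.7312 intr=0.0000 cont=0.0000 V=0.0000[hold]  S*(3)=34.2848
k=2: j=0 S=42.2299 intr=19.3501 cont=18.4459 V=19.3501[EX]; j=1 S=64.0700 intr=0.0000 cont=6.3303 V=6.3303[hold]; j=2 S=97.2053 intr=0.0000 cont=0.9760 V=0.9760[hold]  S*(2)=42.2299
k=1: j=0 S=52.0160 intr=9.5640 cont=12.2320 V=12.2320[hold]; j=1 S=78.9173 intr=0.0000 cont=3.4499 V=3.4499[hold]  S*(1)=-
k=0: j=0 S=64.0700 intr=0.0000 cont=7.4544 V=7.4544[hold]  S*(0)=-

price = 7.4544
boundary = - - 42.2299 34.2848 42.2299
tree:
7.4544
12.2320 3.4499
19.3501 6.3303 0.9760
27.2952 11.2943 2.0886 0.0000
33.7454 19.3501 4.4693 0.0000 0.0000
38.9821 27.2952 9.5640 0.0000 0.0000 0.0000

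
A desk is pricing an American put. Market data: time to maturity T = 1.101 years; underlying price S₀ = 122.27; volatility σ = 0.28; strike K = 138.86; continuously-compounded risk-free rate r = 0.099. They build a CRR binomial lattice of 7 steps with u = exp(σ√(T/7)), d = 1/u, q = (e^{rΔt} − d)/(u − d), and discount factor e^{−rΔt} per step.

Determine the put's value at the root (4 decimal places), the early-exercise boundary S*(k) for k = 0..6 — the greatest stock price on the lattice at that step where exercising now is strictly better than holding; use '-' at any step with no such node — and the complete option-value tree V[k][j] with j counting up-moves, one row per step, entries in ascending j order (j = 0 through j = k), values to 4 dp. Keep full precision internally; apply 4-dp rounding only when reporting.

price = 19.2789
boundary = - 109.4191 97.9189 109.4191 97.9189 109.4191 122.2700
tree:
19.2789
29.4409 11.2763
40.9411 18.5680 5.4602
51.2326 29.4409 9.9460 1.8394
60.4424 40.9411 17.5304 3.8447 0.2034
68.6843 51.2326 29.4409 8.0045 0.4519 0.0000
76.0599 60.4424 40.9411 16.5900 1.0038 0.0000 0.0000
82.6604 68.6843 51.2326 29.4409 2.2298 0.0000 0.0000 0.0000

Δt=0.15729  u=1.11745  d=0.89490  q=0.54278  discount=0.98455
step 7 (expiry): payoffs max(K−S,0) = 82.6604 68.6843 51.2326 29.4409 2.2298 0.0000 0.0000 0.0000
step 6: (k=6,j=0): S=62.8001, (K−S)⁺=76.0599, hold=73.9145 ⇒ V=76.0599 exercise | (k=6,j=1): S=78.4176, (K−S)⁺=60.4424, hold=58.2970 ⇒ V=60.4424 exercise | (k=6,j=2): S=97.9189, (K−S)⁺=40.9411, hold=38.7956 ⇒ V=40.9411 exercise | (k=6,j=3): S=122.2700, (K−S)⁺=16.5900, hold=14.4445 ⇒ V=16.5900 exercise | (k=6,j=4): S=152.6768, (K−S)⁺=0.0000, hold=1.0038 ⇒ V=1.0038 continue | (k=6,j=5): S=190.6455, (K−S)⁺=0.0000, hold=0.0000 ⇒ V=0.0000 continue | (k=6,j=6): S=238.0563, (K−S)⁺=0.0000, hold=0.0000 ⇒ V=0.0000 continue  boundary S*=122.2700
step 5: (k=5,j=0): S=70.1757, (K−S)⁺=68.6843, hold=66.5388 ⇒ V=68.6843 exercise | (k=5,j=1): S=87.6274, (K−S)⁺=51.2326, hold=49.0871 ⇒ V=51.2326 exercise | (k=5,j=2): S=109.4191, (K−S)⁺=29.4409, hold=27.2954 ⇒ V=29.4409 exercise | (k=5,j=3): S=136.6302, (K−S)⁺=2.2298, hold=8.0045 ⇒ V=8.0045 continue | (k=5,j=4): S=170.6082, (K−S)⁺=0.0000, hold=0.4519 ⇒ V=0.4519 continue | (k=5,j=5): S=213.0360, (K−S)⁺=0.0000, hold=0.0000 ⇒ V=0.0000 continue  boundary S*=109.4191
step 4: (k=4,j=0): S=78.4176, (K−S)⁺=60.4424, hold=58.2970 ⇒ V=60.4424 exercise | (k=4,j=1): S=97.9189, (K−S)⁺=40.9411, hold=38.7956 ⇒ V=40.9411 exercise | (k=4,j=2): S=122.2700, (K−S)⁺=16.5900, hold=17.5304 ⇒ V=17.5304 continue | (k=4,j=3): S=152.6768, (K−S)⁺=0.0000, hold=3.8447 ⇒ V=3.8447 continue | (k=4,j=4): S=190.6455, (K−S)⁺=0.0000, hold=0.2034 ⇒ V=0.2034 continue  boundary S*=97.9189
step 3: (k=3,j=0): S=87.6274, (K−S)⁺=51.2326, hold=49.0871 ⇒ V=51.2326 exercise | (k=3,j=1): S=109.4191, (K−S)⁺=29.4409, hold=27.7980 ⇒ V=29.4409 exercise | (k=3,j=2): S=136.6302, (K−S)⁺=2.2298, hold=9.9460 ⇒ V=9.9460 continue | (k=3,j=3): S=170.6082, (K−S)⁺=0.0000, hold=1.8394 ⇒ V=1.8394 continue  boundary S*=109.4191
step 2: (k=2,j=0): S=97.9189, (K−S)⁺=40.9411, hold=38.7956 ⇒ V=40.9411 exercise | (k=2,j=1): S=122.2700, (K−S)⁺=16.5900, hold=18.5680 ⇒ V=18.5680 continue | (k=2,j=2): S=152.6768, (K−S)⁺=0.0000, hold=5.4602 ⇒ V=5.4602 continue  boundary S*=97.9189
step 1: (k=1,j=0): S=109.4191, (K−S)⁺=29.4409, hold=28.3524 ⇒ V=29.4409 exercise | (k=1,j=1): S=136.6302, (K−S)⁺=2.2298, hold=11.2763 ⇒ V=11.2763 continue  boundary S*=109.4191
step 0: (k=0,j=0): S=122.2700, (K−S)⁺=16.5900, hold=19.2789 ⇒ V=19.2789 continue  boundary S*=-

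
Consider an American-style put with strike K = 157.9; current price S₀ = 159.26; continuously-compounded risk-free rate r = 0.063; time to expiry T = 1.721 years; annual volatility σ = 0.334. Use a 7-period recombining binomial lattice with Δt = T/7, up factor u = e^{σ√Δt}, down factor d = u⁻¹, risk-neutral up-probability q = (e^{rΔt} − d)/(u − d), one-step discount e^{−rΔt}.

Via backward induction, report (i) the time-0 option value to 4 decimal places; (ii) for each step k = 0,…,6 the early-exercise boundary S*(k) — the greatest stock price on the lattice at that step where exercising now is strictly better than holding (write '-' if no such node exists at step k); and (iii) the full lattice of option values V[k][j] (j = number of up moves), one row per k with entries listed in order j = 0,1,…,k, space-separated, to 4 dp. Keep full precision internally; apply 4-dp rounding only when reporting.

params: Δt=0.24586 u=1.18011 d=0.84738 q=0.50560 e^(-rΔt)=0.98463
t_7 payoffs: 107.9379 88.3194 60.9974 22.9469 0.0000 0.0000 0.0000 0.0000
t_6: node(6,0) S=58.9609 payoff=98.9391 vs cont=96.5122 → 98.9391 [stop]  node(6,1) S=82.1130 payoff=75.7870 vs cont=73.3602 → 75.7870 [stop]  node(6,2) S=114.3561 payoff=43.5439 vs cont=41.1171 → 43.5439 [stop]  node(6,3) S=159.2600 payoff=0.0000 vs cont=11.1705 → 11.1705 [wait]  node(6,4) S=221.7962 payoff=0.0000 vs cont=0.0000 → 0.0000 [wait]  node(6,5) S=308.8884 payoff=0.0000 vs cont=0.0000 → 0.0000 [wait]  node(6,6) S=430.1789 payoff=0.0000 vs cont=0.0000 → 0.0000 [wait]  ⇒ S*(6)=114.3561
t_5: node(5,0) S=69.5806 payoff=88.3194 vs cont=85.8925 → 88.3194 [stop]  node(5,1) S=96.9026 payoff=60.9974 vs cont=58.5705 → 60.9974 [stop]  node(5,2) S=134.9531 payoff=22.9469 vs cont=26.7581 → 26.7581 [wait]  node(5,3) S=187.9449 payoff=0.0000 vs cont=5.4377 → 5.4377 [wait]  node(5,4) S=261.7447 payoff=0.0000 vs cont=0.0000 → 0.0000 [wait]  node(5,5) S=364.5234 payoff=0.0000 vs cont=0.0000 → 0.0000 [wait]  ⇒ S*(5)=96.9026
t_4: node(4,0) S=82.1130 payoff=75.7870 vs cont=73.3602 → 75.7870 [stop]  node(4,1) S=114.3561 payoff=43.5439 vs cont=43.0144 → 43.5439 [stop]  node(4,2) S=159.2600 payoff=0.0000 vs cont=15.7328 → 15.7328 [wait]  node(4,3) S=221.7962 payoff=0.0000 vs cont=2.6471 → 2.6471 [wait]  node(4,4) S=308.8884 payoff=0.0000 vs cont=0.0000 → 0.0000 [wait]  ⇒ S*(4)=114.3561
t_3: node(3,0) S=96.9026 payoff=60.9974 vs cont=58.5705 → 60.9974 [stop]  node(3,1) S=134.9531 payoff=22.9469 vs cont=29.0294 → 29.0294 [wait]  node(3,2) S=187.9449 payoff=0.0000 vs cont=8.9765 → 8.9765 [wait]  node(3,3) S=261.7447 payoff=0.0000 vs cont=1.2886 → 1.2886 [wait]  ⇒ S*(3)=96.9026
t_2: node(2,0) S=114.3561 payoff=43.5439 vs cont=44.1451 → 44.1451 [wait]  node(2,1) S=159.2600 payoff=0.0000 vs cont=18.6002 → 18.6002 [wait]  node(2,2) S=221.7962 payoff=0.0000 vs cont=5.0112 → 5.0112 [wait]  ⇒ S*(2)=-
t_1: node(1,0) S=134.9531 payoff=22.9469 vs cont=30.7495 → 30.7495 [wait]  node(1,1) S=187.9449 payoff=0.0000 vs cont=11.5493 → 11.5493 [wait]  ⇒ S*(1)=-
t_0: node(0,0) S=159.2600 payoff=0.0000 vs cont=20.7184 → 20.7184 [wait]  ⇒ S*(0)=-

price = 20.7184
boundary = - - - 96.9026 114.3561 96.9026 114.3561
tree:
20.7184
30.7495 11.5493
44.1451 18.6002 5.0112
60.9974 29.0294 8.9765 1.2886
75.7870 43.5439 15.7328 2.6471 0.0000
88.3194 60.9974 26.7581 5.4377 0.0000 0.0000
98.9391 75.7870 43.5439 11.1705 0.0000 0.0000 0.0000
107.9379 88.3194 60.9974 22.9469 0.0000 0.0000 0.0000 0.0000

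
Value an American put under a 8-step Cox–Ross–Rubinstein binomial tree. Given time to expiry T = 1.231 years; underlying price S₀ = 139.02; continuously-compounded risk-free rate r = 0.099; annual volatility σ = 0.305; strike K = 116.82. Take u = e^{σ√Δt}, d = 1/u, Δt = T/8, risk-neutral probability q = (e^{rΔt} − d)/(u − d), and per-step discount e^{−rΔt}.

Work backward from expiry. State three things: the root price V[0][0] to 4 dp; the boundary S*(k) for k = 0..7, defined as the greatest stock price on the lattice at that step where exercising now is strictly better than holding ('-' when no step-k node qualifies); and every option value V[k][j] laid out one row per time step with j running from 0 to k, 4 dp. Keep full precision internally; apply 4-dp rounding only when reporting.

Δt=0.15388  u=1.12709  d=0.88724  q=0.53412  discount=0.98488
step 8 (expiry): payoffs max(K−S,0) = 63.4376 49.0062 30.6735 7.3847 0.0000 0.0000 0.0000 0.0000 0.0000
step 7: (k=7,j=0): S=60.1670, (K−S)⁺=56.6530, hold=54.8869 ⇒ V=56.6530 exercise | (k=7,j=1): S=76.4325, (K−S)⁺=40.3875, hold=38.6214 ⇒ V=40.3875 exercise | (k=7,j=2): S=97.0952, (K−S)⁺=19.7248, hold=17.9587 ⇒ V=19.7248 exercise | (k=7,j=3): S=123.3438, (K−S)⁺=0.0000, hold=3.3883 ⇒ V=3.3883 continue | (k=7,j=4): S=156.6885, (K−S)⁺=0.0000, hold=0.0000 ⇒ V=0.0000 continue | (k=7,j=5): S=199.0476, (K−S)⁺=0.0000, hold=0.0000 ⇒ V=0.0000 continue | (k=7,j=6): S=252.8580, (K−S)⁺=0.0000, hold=0.0000 ⇒ V=0.0000 continue | (k=7,j=7): S=321.2155, (K−S)⁺=0.0000, hold=0.0000 ⇒ V=0.0000 continue  boundary S*=97.0952
step 6: (k=6,j=0): S=67.8138, (K−S)⁺=49.0062, hold=47.2401 ⇒ V=49.0062 exercise | (k=6,j=1): S=86.1465, (K−S)⁺=30.6735, hold=28.9074 ⇒ V=30.6735 exercise | (k=6,j=2): S=109.4353, (K−S)⁺=7.3847, hold=10.8328 ⇒ V=10.8328 continue | (k=6,j=3): S=139.0200, (K−S)⁺=0.0000, hold=1.5547 ⇒ V=1.5547 continue | (k=6,j=4): S=176.6026, (K−S)⁺=0.0000, hold=0.0000 ⇒ V=0.0000 continue | (k=6,j=5): S=224.3452, (K−S)⁺=0.0000, hold=0.0000 ⇒ V=0.0000 continue | (k=6,j=6): S=284.9946, (K−S)⁺=0.0000, hold=0.0000 ⇒ V=0.0000 continue  boundary S*=86.1465
step 5: (k=5,j=0): S=76.4325, (K−S)⁺=40.3875, hold=38.6214 ⇒ V=40.3875 exercise | (k=5,j=1): S=97.0952, (K−S)⁺=19.7248, hold=19.7726 ⇒ V=19.7726 continue | (k=5,j=2): S=123.3438, (K−S)⁺=0.0000, hold=5.7883 ⇒ V=5.7883 continue | (k=5,j=3): S=156.6885, (K−S)⁺=0.0000, hold=0.7133 ⇒ V=0.7133 continue | (k=5,j=4): S=199.0476, (K−S)⁺=0.0000, hold=0.0000 ⇒ V=0.0000 continue | (k=5,j=5): S=252.8580, (K−S)⁺=0.0000, hold=0.0000 ⇒ V=0.0000 continue  boundary S*=76.4325
step 4: (k=4,j=0): S=86.1465, (K−S)⁺=30.6735, hold=28.9325 ⇒ V=30.6735 exercise | (k=4,j=1): S=109.4353, (K−S)⁺=7.3847, hold=12.1173 ⇒ V=12.1173 continue | (k=4,j=2): S=139.0200, (K−S)⁺=0.0000, hold=3.0311 ⇒ V=3.0311 continue | (k=4,j=3): S=176.6026, (K−S)⁺=0.0000, hold=0.3273 ⇒ V=0.3273 continue | (k=4,j=4): S=224.3452, (K−S)⁺=0.0000, hold=0.0000 ⇒ V=0.0000 continue  boundary S*=86.1465
step 3: (k=3,j=0): S=97.0952, (K−S)⁺=19.7248, hold=20.4483 ⇒ V=20.4483 continue | (k=3,j=1): S=123.3438, (K−S)⁺=0.0000, hold=7.1543 ⇒ V=7.1543 continue | (k=3,j=2): S=156.6885, (K−S)⁺=0.0000, hold=1.5630 ⇒ V=1.5630 continue | (k=3,j=3): S=199.0476, (K−S)⁺=0.0000, hold=0.1502 ⇒ V=0.1502 continue  boundary S*=-
step 2: (k=2,j=0): S=109.4353, (K−S)⁺=7.3847, hold=13.1459 ⇒ V=13.1459 continue | (k=2,j=1): S=139.0200, (K−S)⁺=0.0000, hold=4.1048 ⇒ V=4.1048 continue | (k=2,j=2): S=176.6026, (K−S)⁺=0.0000, hold=0.7961 ⇒ V=0.7961 continue  boundary S*=-
step 1: (k=1,j=0): S=123.3438, (K−S)⁺=0.0000, hold=8.1911 ⇒ V=8.1911 continue | (k=1,j=1): S=156.6885, (K−S)⁺=0.0000, hold=2.3022 ⇒ V=2.3022 continue  boundary S*=-
step 0: (k=0,j=0): S=139.0200, (K−S)⁺=0.0000, hold=4.9695 ⇒ V=4.9695 continue  boundary S*=-

price = 4.9695
boundary = - - - - 86.1465 76.4325 86.1465 97.0952
tree:
4.9695
8.1911 2.3022
13.1459 4.1048 0.7961
20.4483 7.1543 1.5630 0.1502
30.6735 12.1173 3.0311 0.3273 0.0000
40.3875 19.7726 5.7883 0.7133 0.0000 0.0000
49.0062 30.6735 10.8328 1.5547 0.0000 0.0000 0.0000
56.6530 40.3875 19.7248 3.3883 0.0000 0.0000 0.0000 0.0000
63.4376 49.0062 30.6735 7.3847 0.0000 0.0000 0.0000 0.0000 0.0000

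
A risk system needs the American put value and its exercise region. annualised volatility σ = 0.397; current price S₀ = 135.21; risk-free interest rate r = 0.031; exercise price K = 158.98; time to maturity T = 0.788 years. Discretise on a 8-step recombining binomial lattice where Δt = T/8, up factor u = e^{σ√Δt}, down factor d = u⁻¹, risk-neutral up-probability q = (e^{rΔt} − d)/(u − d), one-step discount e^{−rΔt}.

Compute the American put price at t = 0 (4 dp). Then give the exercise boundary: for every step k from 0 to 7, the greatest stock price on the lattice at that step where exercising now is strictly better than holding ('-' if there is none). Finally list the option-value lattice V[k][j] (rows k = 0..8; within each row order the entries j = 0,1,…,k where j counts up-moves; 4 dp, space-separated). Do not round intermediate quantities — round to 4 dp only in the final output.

price = 32.9004
boundary = - - - 93.0407 105.3865 93.0407 105.3865 119.3705
tree:
32.9004
42.8479 22.3819
54.0564 31.0327 13.1948
65.9393 41.5850 19.8499 6.1016
76.8388 53.5935 28.8989 10.2173 1.7020
86.4614 65.9393 40.3803 16.7008 3.2902 0.0000
94.9568 76.8388 53.5935 26.3874 6.3605 0.0000 0.0000
102.4570 86.4614 65.9393 39.6095 12.2959 0.0000 0.0000 0.0000
109.0785 94.9568 76.8388 53.5935 23.7700 0.0000 0.0000 0.0000 0.0000

Δt=0.09850, u=1.13269, d=0.88285, q=0.48113, disc=e^(-rΔt)=0.99695
k=8 terminal: V=max(K-S,0) → 109.0785 94.9568 76.8388 53.5935 23.7700 0.0000 0.0000 0.0000 0.0000
k=7: j=0 S=56.5230 intr=102.4570 cont=101.9723 V=102.4570[EX]; j=1 S=72.5186 intr=86.4614 cont=85.9767 V=86.4614[EX]; j=2 S=93.0407 intr=65.9393 cont=65.4546 V=65.9393[EX]; j=3 S=119.3705 intr=39.6095 cont=39.1248 V=39.6095[EX]; j=4 S=153.1513 intr=5.8287 cont=12.2959 V=12.2959[hold]; j=5 S=196.4919 intr=0.0000 cont=0.0000 V=0.0000[hold]; j=6 S=252.0974 intr=0.0000 cont=0.0000 V=0.0000[hold]; j=7 S=323.4389 intr=0.0000 cont=0.0000 V=0.0000[hold]  S*(7)=119.3705
k=6: j=0 S=64.0232 intr=94.9568 cont=94.4721 V=94.9568[EX]; j=1 S=82.1412 intr=76.8388 cont=76.3541 V=76.8388[EX]; j=2 S=105.3865 intr=53.5935 cont=53.1088 V=53.5935[EX]; j=3 S=135.2100 intr=23.7700 cont=26.3874 V=26.3874[hold]; j=4 S=173.4733 intr=0.0000 cont=6.3605 V=6.3605[hold]; j=5 S=222.5648 intr=0.0000 cont=0.0000 V=0.0000[hold]; j=6 S=285.5488 intr=0.0000 cont=0.0000 V=0.0000[hold]  S*(6)=105.3865
k=5: j=0 S=72.5186 intr=86.4614 cont=85.9767 V=86.4614[EX]; j=1 S=93.0407 intr=65.9393 cont=65.4546 V=65.9393[EX]; j=2 S=119.3705 intr=39.6095 cont=40.3803 V=40.3803[hold]; j=3 S=153.1513 intr=5.8287 cont=16.7008 V=16.7008[hold]; j=4 S=196.4919 intr=0.0000 cont=3.2902 V=3.2902[hold]; j=5 S=252.0974 intr=0.0000 cont=0.0000 V=0.0000[hold]  S*(5)=93.0407
k=4: j=0 S=82.1412 intr=76.8388 cont=76.3541 V=76.8388[EX]; j=1 S=105.3865 intr=53.5935 cont=53.4785 V=53.5935[EX]; j=2 S=135.2100 intr=23.7700 cont=28.8989 V=28.8989[hold]; j=3 S=173.4733 intr=0.0000 cont=10.2173 V=10.2173[hold]; j=4 S=222.5648 intr=0.0000 cont=1.7020 V=1.7020[hold]  S*(4)=105.3865
k=3: j=0 S=93.0407 intr=65.9393 cont=65.4546 V=65.9393[EX]; j=1 S=119.3705 intr=39.6095 cont=41.5850 V=41.5850[hold]; j=2 S=153.1513 intr=5.8287 cont=19.8499 V=19.8499[hold]; j=3 S=196.4919 intr=0.0000 cont=6.1016 V=6.1016[hold]  S*(3)=93.0407
k=2: j=0 S=105.3865 intr=53.5935 cont=54.0564 V=54.0564[hold]; j=1 S=135.2100 intr=23.7700 cont=31.0327 V=31.0327[hold]; j=2 S=173.4733 intr=0.0000 cont=13.1948 V=13.1948[hold]  S*(2)=-
k=1: j=0 S=119.3705 intr=39.6095 cont=42.8479 V=42.8479[hold]; j=1 S=153.1513 intr=5.8287 cont=22.3819 V=22.3819[hold]  S*(1)=-
k=0: j=0 S=135.2100 intr=23.7700 cont=32.9004 V=32.9004[hold]  S*(0)=-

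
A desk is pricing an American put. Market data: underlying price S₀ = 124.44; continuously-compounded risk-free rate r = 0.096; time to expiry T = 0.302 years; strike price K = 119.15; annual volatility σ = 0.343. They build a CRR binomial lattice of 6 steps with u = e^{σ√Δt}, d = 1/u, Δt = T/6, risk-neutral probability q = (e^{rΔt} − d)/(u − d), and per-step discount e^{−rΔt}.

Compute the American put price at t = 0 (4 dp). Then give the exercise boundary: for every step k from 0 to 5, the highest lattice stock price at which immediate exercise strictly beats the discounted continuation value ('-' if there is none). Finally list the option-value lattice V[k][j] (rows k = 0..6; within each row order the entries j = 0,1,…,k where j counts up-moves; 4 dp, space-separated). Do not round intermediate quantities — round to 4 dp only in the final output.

price = 5.6767
boundary = - - - 98.7871 91.4703 98.7871
tree:
5.6767
9.0252 2.5416
13.8569 4.5092 0.6920
20.3629 7.7921 1.4254 0.0000
27.6797 12.9683 2.9364 0.0000 0.0000
34.4546 20.3629 6.0490 0.0000 0.0000 0.0000
40.7276 27.6797 12.4609 0.0000 0.0000 0.0000 0.0000

Δt=0.05033  u=1.07999  d=0.92593  q=0.51221  discount=0.99518
step 6 (expiry): payoffs max(K−S,0) = 40.7276 27.6797 12.4609 0.0000 0.0000 0.0000 0.0000
step 5: (k=5,j=0): S=84.6954, (K−S)⁺=34.4546, hold=33.8802 ⇒ V=34.4546 exercise | (k=5,j=1): S=98.7871, (K−S)⁺=20.3629, hold=19.7886 ⇒ V=20.3629 exercise | (k=5,j=2): S=115.2232, (K−S)⁺=3.9268, hold=6.0490 ⇒ V=6.0490 continue | (k=5,j=3): S=134.3940, (K−S)⁺=0.0000, hold=0.0000 ⇒ V=0.0000 continue | (k=5,j=4): S=156.7545, (K−S)⁺=0.0000, hold=0.0000 ⇒ V=0.0000 continue | (k=5,j=5): S=182.8353, (K−S)⁺=0.0000, hold=0.0000 ⇒ V=0.0000 continue  boundary S*=98.7871
step 4: (k=4,j=0): S=91.4703, (K−S)⁺=27.6797, hold=27.1054 ⇒ V=27.6797 exercise | (k=4,j=1): S=106.6891, (K−S)⁺=12.4609, hold=12.9683 ⇒ V=12.9683 continue | (k=4,j=2): S=124.4400, (K−S)⁺=0.0000, hold=2.9364 ⇒ V=2.9364 continue | (k=4,j=3): S=145.1443, (K−S)⁺=0.0000, hold=0.0000 ⇒ V=0.0000 continue | (k=4,j=4): S=169.2934, (K−S)⁺=0.0000, hold=0.0000 ⇒ V=0.0000 continue  boundary S*=91.4703
step 3: (k=3,j=0): S=98.7871, (K−S)⁺=20.3629, hold=20.0473 ⇒ V=20.3629 exercise | (k=3,j=1): S=115.2232, (K−S)⁺=3.9268, hold=7.7921 ⇒ V=7.7921 continue | (k=3,j=2): S=134.3940, (K−S)⁺=0.0000, hold=1.4254 ⇒ V=1.4254 continue | (k=3,j=3): S=156.7545, (K−S)⁺=0.0000, hold=0.0000 ⇒ V=0.0000 continue  boundary S*=98.7871
step 2: (k=2,j=0): S=106.6891, (K−S)⁺=12.4609, hold=13.8569 ⇒ V=13.8569 continue | (k=2,j=1): S=124.4400, (K−S)⁺=0.0000, hold=4.5092 ⇒ V=4.5092 continue | (k=2,j=2): S=145.1443, (K−S)⁺=0.0000, hold=0.6920 ⇒ V=0.6920 continue  boundary S*=-
step 1: (k=1,j=0): S=115.2232, (K−S)⁺=3.9268, hold=9.0252 ⇒ V=9.0252 continue | (k=1,j=1): S=134.3940, (K−S)⁺=0.0000, hold=2.5416 ⇒ V=2.5416 continue  boundary S*=-
step 0: (k=0,j=0): S=124.4400, (K−S)⁺=0.0000, hold=5.6767 ⇒ V=5.6767 continue  boundary S*=-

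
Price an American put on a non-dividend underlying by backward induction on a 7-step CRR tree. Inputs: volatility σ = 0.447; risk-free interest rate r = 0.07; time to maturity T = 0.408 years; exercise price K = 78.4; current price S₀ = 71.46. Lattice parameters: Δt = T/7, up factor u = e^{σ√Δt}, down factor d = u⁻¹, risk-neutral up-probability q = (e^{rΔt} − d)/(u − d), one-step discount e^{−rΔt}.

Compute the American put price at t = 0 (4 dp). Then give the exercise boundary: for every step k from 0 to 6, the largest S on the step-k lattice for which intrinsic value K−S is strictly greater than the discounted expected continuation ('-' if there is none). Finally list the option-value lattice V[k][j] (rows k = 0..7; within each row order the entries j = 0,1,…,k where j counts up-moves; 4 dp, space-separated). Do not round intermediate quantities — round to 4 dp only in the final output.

price = 11.1791
boundary = - - - 51.6964 57.5874 64.1498 57.5874
tree:
11.1791
15.5535 6.7545
20.8309 10.2326 3.2188
26.7036 14.9392 5.4571 0.9340
31.9920 20.8126 8.9978 1.8459 0.0000
36.7395 26.7036 14.2502 3.6483 0.0000 0.0000
41.0012 31.9920 20.8126 7.2103 0.0000 0.0000 0.0000
44.8270 36.7395 26.7036 14.2502 0.0000 0.0000 0.0000 0.0000

Δt=0.05829, u=1.11395, d=0.89770, q=0.49195, disc=e^(-rΔt)=0.99593
k=7 terminal: V=max(K-S,0) → 44.8270 36.7395 26.7036 14.2502 0.0000 0.0000 0.0000 0.0000
k=6: j=0 S=37.3988 intr=41.0012 cont=40.6820 V=41.0012[EX]; j=1 S=46.4080 intr=31.9920 cont=31.6728 V=31.9920[EX]; j=2 S=57.5874 intr=20.8126 cont=20.4933 V=20.8126[EX]; j=3 S=71.4600 intr=6.9400 cont=7.2103 V=7.2103[hold]; j=4 S=88.6744 intr=0.0000 cont=0.0000 V=0.0000[hold]; j=5 S=110.0357 intr=0.0000 cont=0.0000 V=0.0000[hold]; j=6 S=136.5428 intr=0.0000 cont=0.0000 V=0.0000[hold]  S*(6)=57.5874
k=5: j=0 S=41.6605 intr=36.7395 cont=36.4202 V=36.7395[EX]; j=1 S=51.6964 intr=26.7036 cont=26.3844 V=26.7036[EX]; j=2 S=64.1498 intr=14.2502 cont=14.0634 V=14.2502[EX]; j=3 S=79.6032 intr=0.0000 cont=3.6483 V=3.6483[hold]; j=4 S=98.7793 intr=0.0000 cont=0.0000 V=0.0000[hold]; j=5 S=122.5748 intr=0.0000 cont=0.0000 V=0.0000[hold]  S*(5)=64.1498
k=4: j=0 S=46.4080 intr=31.9920 cont=31.6728 V=31.9920[EX]; j=1 S=57.5874 intr=20.8126 cont=20.4933 V=20.8126[EX]; j=2 S=71.4600 intr=6.9400 cont=8.9978 V=8.9978[hold]; j=3 S=88.6744 intr=0.0000 cont=1.8459 V=1.8459[hold]; j=4 S=110.0357 intr=0.0000 cont=0.0000 V=0.0000[hold]  S*(4)=57.5874
k=3: j=0 S=51.6964 intr=26.7036 cont=26.3844 V=26.7036[EX]; j=1 S=64.1498 intr=14.2502 cont=14.9392 V=14.9392[hold]; j=2 S=79.6032 intr=0.0000 cont=5.4571 V=5.4571[hold]; j=3 S=98.7793 intr=0.0000 cont=0.9340 V=0.9340[hold]  S*(3)=51.6964
k=2: j=0 S=57.5874 intr=20.8126 cont=20.8309 V=20.8309[hold]; j=1 S=71.4600 intr=6.9400 cont=10.2326 V=10.2326[hold]; j=2 S=88.6744 intr=0.0000 cont=3.2188 V=3.2188[hold]  S*(2)=-
k=1: j=0 S=64.1498 intr=14.2502 cont=15.5535 V=15.5535[hold]; j=1 S=79.6032 intr=0.0000 cont=6.7545 V=6.7545[hold]  S*(1)=-
k=0: j=0 S=71.4600 intr=6.9400 cont=11.1791 V=11.1791[hold]  S*(0)=-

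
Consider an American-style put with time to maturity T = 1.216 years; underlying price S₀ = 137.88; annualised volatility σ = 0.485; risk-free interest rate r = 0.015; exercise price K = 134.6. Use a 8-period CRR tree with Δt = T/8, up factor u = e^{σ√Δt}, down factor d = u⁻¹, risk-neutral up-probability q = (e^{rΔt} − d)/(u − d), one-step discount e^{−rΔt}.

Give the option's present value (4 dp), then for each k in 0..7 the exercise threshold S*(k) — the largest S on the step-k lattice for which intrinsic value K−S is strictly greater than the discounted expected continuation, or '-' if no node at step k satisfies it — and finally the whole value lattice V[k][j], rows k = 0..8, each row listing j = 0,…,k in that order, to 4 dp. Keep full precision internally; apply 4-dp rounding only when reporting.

Δt=0.15200  u=1.20815  d=0.82771  q=0.45887  discount=0.99772
step 8 (expiry): payoffs max(K−S,0) = 104.2231 90.2613 69.8824 40.1370 0.0000 0.0000 0.0000 0.0000 0.0000
step 7: (k=7,j=0): S=36.6997, (K−S)⁺=97.9003, hold=97.5937 ⇒ V=97.9003 exercise | (k=7,j=1): S=53.5676, (K−S)⁺=81.0324, hold=80.7258 ⇒ V=81.0324 exercise | (k=7,j=2): S=78.1883, (K−S)⁺=56.4117, hold=56.1051 ⇒ V=56.4117 exercise | (k=7,j=3): S=114.1252, (K−S)⁺=20.4748, hold=21.6699 ⇒ V=21.6699 continue | (k=7,j=4): S=166.5793, (K−S)⁺=0.0000, hold=0.0000 ⇒ V=0.0000 continue | (k=7,j=5): S=243.1424, (K−S)⁺=0.0000, hold=0.0000 ⇒ V=0.0000 continue | (k=7,j=6): S=354.8953, (K−S)⁺=0.0000, hold=0.0000 ⇒ V=0.0000 continue | (k=7,j=7): S=518.0120, (K−S)⁺=0.0000, hold=0.0000 ⇒ V=0.0000 continue  boundary S*=78.1883
step 6: (k=6,j=0): S=44.3387, (K−S)⁺=90.2613, hold=89.9548 ⇒ V=90.2613 exercise | (k=6,j=1): S=64.7176, (K−S)⁺=69.8824, hold=69.5759 ⇒ V=69.8824 exercise | (k=6,j=2): S=94.4630, (K−S)⁺=40.1370, hold=40.3776 ⇒ V=40.3776 continue | (k=6,j=3): S=137.8800, (K−S)⁺=0.0000, hold=11.6996 ⇒ V=11.6996 continue | (k=6,j=4): S=201.2523, (K−S)⁺=0.0000, hold=0.0000 ⇒ V=0.0000 continue | (k=6,j=5): S=293.7517, (K−S)⁺=0.0000, hold=0.0000 ⇒ V=0.0000 continue | (k=6,j=6): S=428.7657, (K−S)⁺=0.0000, hold=0.0000 ⇒ V=0.0000 continue  boundary S*=64.7176
step 5: (k=5,j=0): S=53.5676, (K−S)⁺=81.0324, hold=80.7258 ⇒ V=81.0324 exercise | (k=5,j=1): S=78.1883, (K−S)⁺=56.4117, hold=56.2153 ⇒ V=56.4117 exercise | (k=5,j=2): S=114.1252, (K−S)⁺=20.4748, hold=27.1562 ⇒ V=27.1562 continue | (k=5,j=3): S=166.5793, (K−S)⁺=0.0000, hold=6.3166 ⇒ V=6.3166 continue | (k=5,j=4): S=243.1424, (K−S)⁺=0.0000, hold=0.0000 ⇒ V=0.0000 continue | (k=5,j=5): S=354.8953, (K−S)⁺=0.0000, hold=0.0000 ⇒ V=0.0000 continue  boundary S*=78.1883
step 4: (k=4,j=0): S=64.7176, (K−S)⁺=69.8824, hold=69.5759 ⇒ V=69.8824 exercise | (k=4,j=1): S=94.4630, (K−S)⁺=40.1370, hold=42.8894 ⇒ V=42.8894 continue | (k=4,j=2): S=137.8800, (K−S)⁺=0.0000, hold=17.5535 ⇒ V=17.5535 continue | (k=4,j=3): S=201.2523, (K−S)⁺=0.0000, hold=3.4103 ⇒ V=3.4103 continue | (k=4,j=4): S=293.7517, (K−S)⁺=0.0000, hold=0.0000 ⇒ V=0.0000 continue  boundary S*=64.7176
step 3: (k=3,j=0): S=78.1883, (K−S)⁺=56.4117, hold=57.3652 ⇒ V=57.3652 continue | (k=3,j=1): S=114.1252, (K−S)⁺=20.4748, hold=31.1923 ⇒ V=31.1923 continue | (k=3,j=2): S=166.5793, (K−S)⁺=0.0000, hold=11.0384 ⇒ V=11.0384 continue | (k=3,j=3): S=243.1424, (K−S)⁺=0.0000, hold=1.8412 ⇒ V=1.8412 continue  boundary S*=-
step 2: (k=2,j=0): S=94.4630, (K−S)⁺=40.1370, hold=45.2520 ⇒ V=45.2520 continue | (k=2,j=1): S=137.8800, (K−S)⁺=0.0000, hold=21.8944 ⇒ V=21.8944 continue | (k=2,j=2): S=201.2523, (K−S)⁺=0.0000, hold=6.8026 ⇒ V=6.8026 continue  boundary S*=-
step 1: (k=1,j=0): S=114.1252, (K−S)⁺=20.4748, hold=34.4553 ⇒ V=34.4553 continue | (k=1,j=1): S=166.5793, (K−S)⁺=0.0000, hold=14.9351 ⇒ V=14.9351 continue  boundary S*=-
step 0: (k=0,j=0): S=137.8800, (K−S)⁺=0.0000, hold=25.4400 ⇒ V=25.4400 continue  boundary S*=-

price = 25.4400
boundary = - - - - 64.7176 78.1883 64.7176 78.1883
tree:
25.4400
34.4553 14.9351
45.2520 21.8944 6.8026
57.3652 31.1923 11.0384 1.8412
69.8824 42.8894 17.5535 3.4103 0.0000
81.0324 56.4117 27.1562 6.3166 0.0000 0.0000
90.2613 69.8824 40.3776 11.6996 0.0000 0.0000 0.0000
97.9003 81.0324 56.4117 21.6699 0.0000 0.0000 0.0000 0.0000
104.2231 90.2613 69.8824 40.1370 0.0000 0.0000 0.0000 0.0000 0.0000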